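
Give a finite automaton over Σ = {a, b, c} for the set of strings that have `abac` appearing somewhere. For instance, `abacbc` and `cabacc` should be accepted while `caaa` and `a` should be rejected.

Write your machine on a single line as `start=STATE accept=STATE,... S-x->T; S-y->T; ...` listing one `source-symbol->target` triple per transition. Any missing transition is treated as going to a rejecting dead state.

States S0..S3 record the length of the longest prefix of `abac` that matches the current input suffix. Reaching S4 means `abac` has been seen, and we stay there forever. Accept from S4.
        a   b   c  
>  S0   S1  S0  S0 
   S1   S1  S2  S0 
   S2   S3  S0  S0 
   S3   S1  S2  S4 
 * S4   S4  S4  S4 
(> = start, * = accepting)

start=S0; accept=S4; S0-a->S1; S0-b->S0; S0-c->S0; S1-a->S1; S1-b->S2; S1-c->S0; S2-a->S3; S2-b->S0; S2-c->S0; S3-a->S1; S3-b->S2; S3-c->S4; S4-a->S4; S4-b->S4; S4-c->S4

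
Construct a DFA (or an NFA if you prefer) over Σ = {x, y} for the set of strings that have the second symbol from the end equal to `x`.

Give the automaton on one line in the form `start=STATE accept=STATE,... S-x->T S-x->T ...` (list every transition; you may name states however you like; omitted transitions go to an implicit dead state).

start=s0 accept=s3,s4 s0-x->s1 s0-y->s2 s1-x->s3 s1-y->s4 s2-x->s5 s2-y->s6 s3-x->s3 s3-y->s4 s4-x->s5 s4-y->s6 s5-x->s3 s5-y->s4 s6-x->s5 s6-y->s6

A DFA must remember the last 2 symbols (since which symbol is second-to-last isn't known until the input ends). Use one state per possible window of the last ≤2 symbols; accept from those whose window starts with `x`.
7 states suffice.
        x   y  
>  s0   s1  s2 
   s1   s3  s4 
   s2   s5  s6 
 * s3   s3  s4 
 * s4   s5  s6 
   s5   s3  s4 
   s6   s5  s6 
(> = start, * = accepting)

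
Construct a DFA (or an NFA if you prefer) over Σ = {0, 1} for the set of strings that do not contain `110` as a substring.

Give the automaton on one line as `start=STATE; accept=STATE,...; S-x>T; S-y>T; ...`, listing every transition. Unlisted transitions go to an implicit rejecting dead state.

start=s0; accept=s0,s1,s2; s0-0>s0; s0-1>s1; s1-0>s0; s1-1>s2; s2-0>s3; s2-1>s2; s3-0>s3; s3-1>s3

Track partial matches of the forbidden pattern `110`. State s3 is a dead state reached once `110` has occurred; every other state accepts. s0 means no part of `110` is currently matched.
        0   1  
>* s0   s0  s1 
 * s1   s0  s2 
 * s2   s3  s2 
   s3   s3  s3 
(> = start, * = accepting)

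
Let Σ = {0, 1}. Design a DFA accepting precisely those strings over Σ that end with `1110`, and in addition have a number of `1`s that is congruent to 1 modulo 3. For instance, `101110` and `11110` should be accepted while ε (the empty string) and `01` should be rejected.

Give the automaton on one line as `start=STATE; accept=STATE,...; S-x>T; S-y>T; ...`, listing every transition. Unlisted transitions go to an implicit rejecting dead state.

start=q0; accept=q12; q0-0>q0; q0-1>q1; q1-0>q2; q1-1>q3; q2-0>q2; q2-1>q4; q3-0>q5; q3-1>q6; q4-0>q5; q4-1>q7; q5-0>q5; q5-1>q8; q6-0>q9; q6-1>q10; q7-0>q0; q7-1>q10; q8-0>q0; q8-1>q11; q9-0>q0; q9-1>q1; q10-0>q12; q10-1>q13; q11-0>q2; q11-1>q13; q12-0>q2; q12-1>q4; q13-0>q14; q13-1>q6; q14-0>q5; q14-1>q8

Run two small machines in parallel and take their product. The first has 5 states tracking how much of the suffix `1110` has currently been matched; the second has 3 states tracking the count of `1`s modulo 3. A product state is a pair (one from each), accepting exactly when both do.
A 15-state machine:
          0    1  
>  q0     q0   q1 
   q1     q2   q3 
   q2     q2   q4 
   q3     q5   q6 
   q4     q5   q7 
   q5     q5   q8 
   q6     q9  q10 
   q7     q0  q10 
   q8     q0  q11 
   q9     q0   q1 
   q10   q12  q13 
   q11    q2  q13 
 * q12    q2   q4 
   q13   q14   q6 
   q14    q5   q8 
(> = start, * = accepting)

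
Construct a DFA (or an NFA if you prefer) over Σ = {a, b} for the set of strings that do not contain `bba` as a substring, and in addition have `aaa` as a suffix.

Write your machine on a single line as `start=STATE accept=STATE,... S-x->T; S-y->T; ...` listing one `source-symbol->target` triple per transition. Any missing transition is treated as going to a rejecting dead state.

Run two small machines in parallel and take their product. The first has 4 states tracking partial matches of the forbidden pattern `bba`; the second has 4 states tracking how much of the suffix `aaa` has currently been matched. A product state is a pair (one from each), accepting exactly when both do. After merging equivalent states the machine shrinks.
6 states suffice.
        a   b  
>  S0   S1  S2 
   S1   S3  S2 
   S2   S1  S4 
   S3   S5  S2 
   S4   S4  S4 
 * S5   S5  S2 
(> = start, * = accepting)

start=S0; accept=S5; S0-a->S1; S0-b->S2; S1-a->S3; S1-b->S2; S2-a->S1; S2-b->S4; S3-a->S5; S3-b->S2; S4-a->S4; S4-b->S4; S5-a->S5; S5-b->S2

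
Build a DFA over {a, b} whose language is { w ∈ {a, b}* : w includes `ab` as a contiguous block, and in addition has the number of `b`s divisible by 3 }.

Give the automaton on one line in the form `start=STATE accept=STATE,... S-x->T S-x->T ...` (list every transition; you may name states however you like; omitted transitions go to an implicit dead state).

start=S0 accept=S8 S0-a->S1 S0-b->S2 S1-a->S1 S1-b->S3 S2-a->S4 S2-b->S5 S3-a->S3 S3-b->S6 S4-a->S4 S4-b->S6 S5-a->S7 S5-b->S0 S6-a->S6 S6-b->S8 S7-a->S7 S7-b->S8 S8-a->S8 S8-b->S3

Handle the two conditions separately and then intersect. The first has 3 states tracking whether and how much of `ab` has been seen; the second has 3 states tracking the count of `b`s modulo 3. A product state is a pair (one from each), accepting exactly when both do.
9 states suffice.
        a   b  
>  S0   S1  S2 
   S1   S1  S3 
   S2   S4  S5 
   S3   S3  S6 
   S4   S4  S6 
   S5   S7  S0 
   S6   S6  S8 
   S7   S7  S8 
 * S8   S8  S3 
(> = start, * = accepting)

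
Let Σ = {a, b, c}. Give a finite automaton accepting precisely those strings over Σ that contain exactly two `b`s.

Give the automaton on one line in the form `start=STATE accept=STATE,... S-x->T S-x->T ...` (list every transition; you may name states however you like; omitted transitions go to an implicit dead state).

Count `b`s, saturating at 3: states S0 through S2 mean 0 through 2 `b`s seen; S3 means more than 2. Each `b` increments (capped at S3); other symbols loop. Accept from {S2}.
With 4 states:
        a   b   c  
>  S0   S0  S1  S0 
   S1   S1  S2  S1 
 * S2   S2  S3  S2 
   S3   S3  S3  S3 
(> = start, * = accepting)

start=S0 accept=S2 S0-a->S0 S0-b->S1 S0-c->S0 S1-a->S1 S1-b->S2 S1-c->S1 S2-a->S2 S2-b->S3 S2-c->S2 S3-a->S3 S3-b->S3 S3-c->S3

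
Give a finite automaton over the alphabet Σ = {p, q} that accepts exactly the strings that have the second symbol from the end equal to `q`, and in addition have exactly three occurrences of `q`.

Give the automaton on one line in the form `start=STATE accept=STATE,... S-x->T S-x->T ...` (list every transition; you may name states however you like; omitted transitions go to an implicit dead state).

start=S0 accept=S4,S6 S0-p->S0 S0-q->S1 S1-p->S1 S1-q->S2 S2-p->S3 S2-q->S4 S3-p->S3 S3-q->S5 S4-p->S6 S4-q->S7 S5-p->S6 S5-q->S7 S6-p->S7 S6-q->S7 S7-p->S7 S7-q->S7

Run two small machines in parallel and take their product. The first has 7 states tracking the last 2 symbols read; the second has 5 states tracking the count of `q`s, saturating at 4. A product state is a pair (one from each), accepting exactly when both do. After merging equivalent states the machine shrinks.
8 states suffice.
        p   q  
>  S0   S0  S1 
   S1   S1  S2 
   S2   S3  S4 
   S3   S3  S5 
 * S4   S6  S7 
   S5   S6  S7 
 * S6   S7  S7 
   S7   S7  S7 
(> = start, * = accepting)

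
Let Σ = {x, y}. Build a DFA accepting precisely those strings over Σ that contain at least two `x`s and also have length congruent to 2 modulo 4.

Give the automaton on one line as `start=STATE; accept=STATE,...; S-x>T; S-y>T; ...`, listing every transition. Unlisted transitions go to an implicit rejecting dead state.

Build one automaton per condition and run them in lockstep. The first has 4 states tracking the count of `x`s, saturating at 3; the second has 4 states tracking the input length modulo 4. A product state is a pair (one from each), accepting exactly when both do. After merging equivalent states the machine shrinks.
A 12-state machine:
       x  y 
>  A   B  C 
   B   D  E 
   C   E  F 
 * D   G  G 
   E   G  H 
   F   H  I 
   G   J  J 
   H   J  K 
   I   K  A 
   J   L  L 
   K   L  B 
   L   D  D 
(> = start, * = accepting)

start=A; accept=D; A-x>B; A-y>C; B-x>D; B-y>E; C-x>E; C-y>F; D-x>G; D-y>G; E-x>G; E-y>H; F-x>H; F-y>I; G-x>J; G-y>J; H-x>J; H-y>K; I-x>K; I-y>A; J-x>L; J-y>L; K-x>L; K-y>B; L-x>D; L-y>D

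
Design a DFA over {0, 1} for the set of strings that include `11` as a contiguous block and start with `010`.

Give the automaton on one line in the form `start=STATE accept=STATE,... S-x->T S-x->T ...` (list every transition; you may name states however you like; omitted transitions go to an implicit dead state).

Build one automaton per condition and run them in lockstep. One (3 states) tracks whether and how much of `11` has been seen; the other (5 states) tracks whether the input so far still matches the prefix `010`. Each combined state is a pair, one component from each; accept when both components accept. Minimizing collapses redundant product states.
        0   1  
>  s0   s1  s2 
   s1   s2  s3 
   s2   s2  s2 
   s3   s4  s2 
   s4   s4  s5 
   s5   s4  s6 
 * s6   s6  s6 
(> = start, * = accepting)

start=s0 accept=s6 s0-0->s1 s0-1->s2 s1-0->s2 s1-1->s3 s2-0->s2 s2-1->s2 s3-0->s4 s3-1->s2 s4-0->s4 s4-1->s5 s5-0->s4 s5-1->s6 s6-0->s6 s6-1->s6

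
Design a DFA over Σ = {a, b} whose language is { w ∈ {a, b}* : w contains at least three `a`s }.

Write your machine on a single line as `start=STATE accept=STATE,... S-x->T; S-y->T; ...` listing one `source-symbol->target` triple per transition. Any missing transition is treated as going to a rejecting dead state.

start=q0; accept=q3,q4; q0-a->q1; q0-b->q0; q1-a->q2; q1-b->q1; q2-a->q3; q2-b->q2; q3-a->q4; q3-b->q3; q4-a->q4; q4-b->q4

Count `a`s, saturating at 4: states q0 through q3 mean 0 through 3 `a`s seen; q4 means more than 3. Each `a` increments (capped at q4); other symbols loop. Accept from {q3, q4}.
With 5 states:
        a   b  
>  q0   q1  q0 
   q1   q2  q1 
   q2   q3  q2 
 * q3   q4  q3 
 * q4   q4  q4 
(> = start, * = accepting)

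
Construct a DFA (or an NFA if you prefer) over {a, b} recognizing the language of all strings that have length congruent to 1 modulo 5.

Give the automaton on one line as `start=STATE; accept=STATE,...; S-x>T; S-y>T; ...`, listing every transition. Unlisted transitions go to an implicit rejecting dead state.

start=S0; accept=S1; S0-a>S1; S0-b>S1; S1-a>S2; S1-b>S2; S2-a>S3; S2-b>S3; S3-a>S4; S3-b>S4; S4-a>S0; S4-b>S0

Count input length modulo 5: every symbol advances one step around the cycle S0 → S1 → S2 → S3 → S4 → S0. Accept at S1.
With 5 states:
        a   b  
>  S0   S1  S1 
 * S1   S2  S2 
   S2   S3  S3 
   S3   S4  S4 
   S4   S0  S0 
(> = start, * = accepting)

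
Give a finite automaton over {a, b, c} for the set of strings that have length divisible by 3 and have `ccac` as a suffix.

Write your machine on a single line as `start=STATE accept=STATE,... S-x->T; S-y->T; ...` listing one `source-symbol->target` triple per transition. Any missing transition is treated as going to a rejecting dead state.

Run two small machines in parallel and take their product. One (3 states) tracks the input length modulo 3; the other (5 states) tracks how much of the suffix `ccac` has currently been matched. Each combined state is a pair, one component from each; accept when both components accept.
With 15 states:
          a    b    c  
>  s0     s1   s1   s2 
   s1     s3   s3   s4 
   s2     s3   s3   s5 
   s3     s0   s0   s6 
   s4     s0   s0   s7 
   s5     s8   s0   s7 
   s6     s1   s1   s9 
   s7    s10   s1   s9 
   s8     s1   s1  s11 
   s9    s12   s3   s5 
   s10    s3   s3  s13 
   s11    s3   s3   s5 
   s12    s0   s0  s14 
   s13    s0   s0   s7 
 * s14    s1   s1   s9 
(> = start, * = accepting)

start=s0; accept=s14; s0-a->s1; s0-b->s1; s0-c->s2; s1-a->s3; s1-b->s3; s1-c->s4; s2-a->s3; s2-b->s3; s2-c->s5; s3-a->s0; s3-b->s0; s3-c->s6; s4-a->s0; s4-b->s0; s4-c->s7; s5-a->s8; s5-b->s0; s5-c->s7; s6-a->s1; s6-b->s1; s6-c->s9; s7-a->s10; s7-b->s1; s7-c->s9; s8-a->s1; s8-b->s1; s8-c->s11; s9-a->s12; s9-b->s3; s9-c->s5; s10-a->s3; s10-b->s3; s10-c->s13; s11-a->s3; s11-b->s3; s11-c->s5; s12-a->s0; s12-b->s0; s12-c->s14; s13-a->s0; s13-b->s0; s13-c->s7; s14-a->s1; s14-b->s1; s14-c->s9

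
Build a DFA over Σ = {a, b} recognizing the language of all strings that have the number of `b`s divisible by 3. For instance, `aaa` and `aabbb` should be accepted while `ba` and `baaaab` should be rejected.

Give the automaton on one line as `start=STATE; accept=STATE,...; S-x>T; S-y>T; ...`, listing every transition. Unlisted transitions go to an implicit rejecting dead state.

The only thing that matters is how many `b`s have appeared, reduced mod 3. Use one state per residue: q0 for 0, …, q2 for 2. Reading `b` moves to the next residue; anything else stays put. q0 is accepting.
        a   b  
>* q0   q0  q1 
   q1   q1  q2 
   q2   q2  q0 
(> = start, * = accepting)

start=q0; accept=q0; q0-a>q0; q0-b>q1; q1-a>q1; q1-b>q2; q2-a>q2; q2-b>q0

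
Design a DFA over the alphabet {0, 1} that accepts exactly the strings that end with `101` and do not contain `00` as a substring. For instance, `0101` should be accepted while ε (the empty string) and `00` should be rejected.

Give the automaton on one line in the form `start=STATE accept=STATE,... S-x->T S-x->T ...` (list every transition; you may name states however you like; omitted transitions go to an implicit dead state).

Build one automaton per condition and run them in lockstep. The first has 4 states tracking how much of the suffix `101` has currently been matched; the second has 3 states tracking partial matches of the forbidden pattern `00`. A product state is a pair (one from each), accepting exactly when both do. Equivalent product states are then merged.
With 6 states:
        0   1  
>  q0   q1  q2 
   q1   q3  q2 
   q2   q4  q2 
   q3   q3  q3 
   q4   q3  q5 
 * q5   q4  q2 
(> = start, * = accepting)

start=q0 accept=q5 q0-0->q1 q0-1->q2 q1-0->q3 q1-1->q2 q2-0->q4 q2-1->q2 q3-0->q3 q3-1->q3 q4-0->q3 q4-1->q5 q5-0->q4 q5-1->q2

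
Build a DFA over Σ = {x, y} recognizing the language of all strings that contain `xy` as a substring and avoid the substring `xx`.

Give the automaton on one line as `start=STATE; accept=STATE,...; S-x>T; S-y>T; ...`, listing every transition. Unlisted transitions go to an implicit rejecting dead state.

Handle the two conditions separately and then intersect. The first has 3 states tracking whether and how much of `xy` has been seen; the second has 3 states tracking partial matches of the forbidden pattern `xx`. A product state is a pair (one from each), accepting exactly when both do. Minimizing collapses redundant product states.
With 5 states:
        x   y  
>  S0   S1  S0 
   S1   S2  S3 
   S2   S2  S2 
 * S3   S4  S3 
 * S4   S2  S3 
(> = start, * = accepting)

start=S0; accept=S3,S4; S0-x>S1; S0-y>S0; S1-x>S2; S1-y>S3; S2-x>S2; S2-y>S2; S3-x>S4; S3-y>S3; S4-x>S2; S4-y>S3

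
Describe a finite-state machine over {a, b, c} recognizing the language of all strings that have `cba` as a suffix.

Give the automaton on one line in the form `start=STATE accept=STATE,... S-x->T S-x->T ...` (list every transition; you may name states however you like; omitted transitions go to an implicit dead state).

Remember how much of `cba` the current input suffix matches. State q0 means no match yet; q1 means the last symbol is `c`; q2 means the last 2 symbols are `cb`; q3 means the last 3 symbols are `cba`. Only q3 accepts. On a mismatch, fall back to the longest proper suffix that is still a prefix of `cba`.
With 4 states:
        a   b   c  
>  q0   q0  q0  q1 
   q1   q0  q2  q1 
   q2   q3  q0  q1 
 * q3   q0  q0  q1 
(> = start, * = accepting)

start=q0 accept=q3 q0-a->q0 q0-b->q0 q0-c->q1 q1-a->q0 q1-b->q2 q1-c->q1 q2-a->q3 q2-b->q0 q2-c->q1 q3-a->q0 q3-b->q0 q3-c->q1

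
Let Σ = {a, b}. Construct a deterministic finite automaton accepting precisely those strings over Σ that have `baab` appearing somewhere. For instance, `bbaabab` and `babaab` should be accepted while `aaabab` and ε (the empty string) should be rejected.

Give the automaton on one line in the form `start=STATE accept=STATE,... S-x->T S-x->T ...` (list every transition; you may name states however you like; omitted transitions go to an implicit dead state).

Track how much of `baab` has been matched so far: state S0 is no progress, S4 is the absorbing accept state reached once `baab` has occurred. Intermediate states record partial matches; on a mismatch, fall back to the longest reusable overlap.
        a   b  
>  S0   S0  S1 
   S1   S2  S1 
   S2   S3  S1 
   S3   S0  S4 
 * S4   S4  S4 
(> = start, * = accepting)

start=S0 accept=S4 S0-a->S0 S0-b->S1 S1-a->S2 S1-b->S1 S2-a->S3 S2-b->S1 S3-a->S0 S3-b->S4 S4-a->S4 S4-b->S4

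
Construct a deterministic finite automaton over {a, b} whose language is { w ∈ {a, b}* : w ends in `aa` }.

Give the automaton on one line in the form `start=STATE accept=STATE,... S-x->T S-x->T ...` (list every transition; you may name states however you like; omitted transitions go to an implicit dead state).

start=s0 accept=s2 s0-a->s1 s0-b->s0 s1-a->s2 s1-b->s0 s2-a->s2 s2-b->s0

Remember how much of `aa` the current input suffix matches. State s0 means no match yet; s1 means the last symbol is `a`; s2 means the last 2 symbols are `aa`. Only s2 accepts. On a mismatch, fall back to the longest proper suffix that is still a prefix of `aa`.
        a   b  
>  s0   s1  s0 
   s1   s2  s0 
 * s2   s2  s0 
(> = start, * = accepting)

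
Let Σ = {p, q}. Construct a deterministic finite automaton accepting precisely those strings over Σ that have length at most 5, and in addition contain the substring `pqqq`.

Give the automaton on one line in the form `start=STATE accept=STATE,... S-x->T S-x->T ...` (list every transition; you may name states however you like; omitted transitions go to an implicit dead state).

Run two small machines in parallel and take their product. One (7 states) tracks the input length, saturating at 6; the other (5 states) tracks whether and how much of `pqqq` has been seen. Each combined state is a pair, one component from each; accept when both components accept. Equivalent product states are then merged.
With 11 states:
          p    q  
>  S0     S1   S2 
   S1     S3   S4 
   S2     S3   S5 
   S3     S5   S6 
   S4     S5   S7 
   S5     S5   S5 
   S6     S5   S8 
   S7     S5   S9 
   S8     S5  S10 
 * S9    S10  S10 
 * S10    S5   S5 
(> = start, * = accepting)

start=S0 accept=S9,S10 S0-p->S1 S0-q->S2 S1-p->S3 S1-q->S4 S2-p->S3 S2-q->S5 S3-p->S5 S3-q->S6 S4-p->S5 S4-q->S7 S5-p->S5 S5-q->S5 S6-p->S5 S6-q->S8 S7-p->S5 S7-q->S9 S8-p->S5 S8-q->S10 S9-p->S10 S9-q->S10 S10-p->S5 S10-q->S5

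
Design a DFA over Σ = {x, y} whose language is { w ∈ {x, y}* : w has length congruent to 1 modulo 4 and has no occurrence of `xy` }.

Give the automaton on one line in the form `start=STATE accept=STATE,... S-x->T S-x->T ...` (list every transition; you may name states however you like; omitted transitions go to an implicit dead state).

start=q0 accept=q1,q2 q0-x->q1 q0-y->q2 q1-x->q3 q1-y->q4 q2-x->q3 q2-y->q5 q3-x->q6 q3-y->q4 q4-x->q4 q4-y->q4 q5-x->q6 q5-y->q7 q6-x->q8 q6-y->q4 q7-x->q8 q7-y->q0 q8-x->q1 q8-y->q4

Run two small machines in parallel and take their product. The first has 4 states tracking the input length modulo 4; the second has 3 states tracking partial matches of the forbidden pattern `xy`. A product state is a pair (one from each), accepting exactly when both do. Minimizing collapses redundant product states.
9 states suffice.
        x   y  
>  q0   q1  q2 
 * q1   q3  q4 
 * q2   q3  q5 
   q3   q6  q4 
   q4   q4  q4 
   q5   q6  q7 
   q6   q8  q4 
   q7   q8  q0 
   q8   q1  q4 
(> = start, * = accepting)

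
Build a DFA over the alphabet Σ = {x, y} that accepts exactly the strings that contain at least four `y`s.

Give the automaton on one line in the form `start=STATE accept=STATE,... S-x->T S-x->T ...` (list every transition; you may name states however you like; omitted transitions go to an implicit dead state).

start=q0 accept=q4,q5 q0-x->q0 q0-y->q1 q1-x->q1 q1-y->q2 q2-x->q2 q2-y->q3 q3-x->q3 q3-y->q4 q4-x->q4 q4-y->q5 q5-x->q5 q5-y->q5

Count `y`s, saturating at 5: states q0 through q4 mean 0 through 4 `y`s seen; q5 means more than 4. Each `y` increments (capped at q5); other symbols loop. Accept from {q4, q5}.
With 6 states:
        x   y  
>  q0   q0  q1 
   q1   q1  q2 
   q2   q2  q3 
   q3   q3  q4 
 * q4   q4  q5 
 * q5   q5  q5 
(> = start, * = accepting)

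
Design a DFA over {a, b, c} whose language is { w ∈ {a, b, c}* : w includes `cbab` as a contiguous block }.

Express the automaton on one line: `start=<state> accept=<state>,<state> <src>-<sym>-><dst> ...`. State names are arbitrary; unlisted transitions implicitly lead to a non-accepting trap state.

States s0..s3 record the length of the longest prefix of `cbab` that matches the current input suffix. Reaching s4 means `cbab` has been seen, and we stay there forever. Accept from s4.
        a   b   c  
>  s0   s0  s0  s1 
   s1   s0  s2  s1 
   s2   s3  s0  s1 
   s3   s0  s4  s1 
 * s4   s4  s4  s4 
(> = start, * = accepting)

start=s0 accept=s4 s0-a->s0 s0-b->s0 s0-c->s1 s1-a->s0 s1-b->s2 s1-c->s1 s2-a->s3 s2-b->s0 s2-c->s1 s3-a->s0 s3-b->s4 s3-c->s1 s4-a->s4 s4-b->s4 s4-c->s4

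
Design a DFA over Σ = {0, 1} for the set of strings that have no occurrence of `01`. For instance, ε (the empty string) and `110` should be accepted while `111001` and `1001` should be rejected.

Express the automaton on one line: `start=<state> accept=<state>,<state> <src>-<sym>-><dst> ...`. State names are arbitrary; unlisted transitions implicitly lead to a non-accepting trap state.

start=q0 accept=q0,q1 q0-0->q1 q0-1->q0 q1-0->q1 q1-1->q2 q2-0->q2 q2-1->q2

This is the complement of 'contains `01`'. Use the same substring-matching states — q0 through q2 holding how much of `01` has just been matched — but flip the accepting set: everything except the trap q2 accepts.
A 3-state machine:
        0   1  
>* q0   q1  q0 
 * q1   q1  q2 
   q2   q2  q2 
(> = start, * = accepting)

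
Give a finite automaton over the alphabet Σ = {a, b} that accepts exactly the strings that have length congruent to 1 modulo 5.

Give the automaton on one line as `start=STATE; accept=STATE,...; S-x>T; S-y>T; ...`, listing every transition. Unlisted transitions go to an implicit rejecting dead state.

start=q0; accept=q1; q0-a>q1; q0-b>q1; q1-a>q2; q1-b>q2; q2-a>q3; q2-b>q3; q3-a>q4; q3-b>q4; q4-a>q0; q4-b>q0

Count input length modulo 5: every symbol advances one step around the cycle q0 → q1 → q2 → q3 → q4 → q0. Accept at q1.
With 5 states:
        a   b  
>  q0   q1  q1 
 * q1   q2  q2 
   q2   q3  q3 
   q3   q4  q4 
   q4   q0  q0 
(> = start, * = accepting)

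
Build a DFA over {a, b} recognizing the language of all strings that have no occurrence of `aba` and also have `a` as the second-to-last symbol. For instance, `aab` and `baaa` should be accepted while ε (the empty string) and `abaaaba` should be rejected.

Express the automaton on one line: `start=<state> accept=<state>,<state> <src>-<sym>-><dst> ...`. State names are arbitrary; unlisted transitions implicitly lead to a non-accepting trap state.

Run two small machines in parallel and take their product. The first has 4 states tracking partial matches of the forbidden pattern `aba`; the second has 7 states tracking the last 2 symbols read. A product state is a pair (one from each), accepting exactly when both do.
With 11 states:
          a    b  
>  S0     S1   S2 
   S1     S3   S4 
   S2     S5   S6 
 * S3     S3   S4 
 * S4     S7   S6 
   S5     S3   S4 
   S6     S5   S6 
   S7     S8   S9 
   S8     S8   S9 
   S9     S7  S10 
   S10    S7  S10 
(> = start, * = accepting)

start=S0 accept=S3,S4 S0-a->S1 S0-b->S2 S1-a->S3 S1-b->S4 S2-a->S5 S2-b->S6 S3-a->S3 S3-b->S4 S4-a->S7 S4-b->S6 S5-a->S3 S5-b->S4 S6-a->S5 S6-b->S6 S7-a->S8 S7-b->S9 S8-a->S8 S8-b->S9 S9-a->S7 S9-b->S10 S10-a->S7 S10-b->S10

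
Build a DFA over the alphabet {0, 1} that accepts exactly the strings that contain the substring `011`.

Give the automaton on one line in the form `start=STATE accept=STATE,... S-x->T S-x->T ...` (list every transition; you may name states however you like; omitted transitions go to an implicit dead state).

States q0..q2 record the length of the longest prefix of `011` that matches the current input suffix. Reaching q3 means `011` has been seen, and we stay there forever. Accept from q3.
With 4 states:
        0   1  
>  q0   q1  q0 
   q1   q1  q2 
   q2   q1  q3 
 * q3   q3  q3 
(> = start, * = accepting)

start=q0 accept=q3 q0-0->q1 q0-1->q0 q1-0->q1 q1-1->q2 q2-0->q1 q2-1->q3 q3-0->q3 q3-1->q3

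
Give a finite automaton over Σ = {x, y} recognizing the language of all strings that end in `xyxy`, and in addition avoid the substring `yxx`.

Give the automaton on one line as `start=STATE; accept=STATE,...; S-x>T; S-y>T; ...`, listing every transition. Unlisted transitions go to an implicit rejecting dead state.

Build one automaton per condition and run them in lockstep. The first has 5 states tracking how much of the suffix `xyxy` has currently been matched; the second has 4 states tracking partial matches of the forbidden pattern `yxx`. A product state is a pair (one from each), accepting exactly when both do.
A 12-state machine:
       x  y 
>  A   B  C 
   B   B  D 
   C   E  C 
   D   F  C 
   E   G  D 
   F   G  H 
   G   G  I 
 * H   F  C 
   I   J  K 
   J   G  L 
   K   G  K 
   L   J  K 
(> = start, * = accepting)

start=A; accept=H; A-x>B; A-y>C; B-x>B; B-y>D; C-x>E; C-y>C; D-x>F; D-y>C; E-x>G; E-y>D; F-x>G; F-y>H; G-x>G; G-y>I; H-x>F; H-y>C; I-x>J; I-y>K; J-x>G; J-y>L; K-x>G; K-y>K; L-x>J; L-y>K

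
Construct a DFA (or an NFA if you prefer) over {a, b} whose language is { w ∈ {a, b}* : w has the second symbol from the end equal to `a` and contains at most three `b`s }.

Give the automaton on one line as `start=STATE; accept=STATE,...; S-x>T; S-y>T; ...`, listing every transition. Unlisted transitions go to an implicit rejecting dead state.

start=q0; accept=q3,q4,q7,q8,q11,q12,q15; q0-a>q1; q0-b>q2; q1-a>q3; q1-b>q4; q2-a>q5; q2-b>q6; q3-a>q3; q3-b>q4; q4-a>q5; q4-b>q6; q5-a>q7; q5-b>q8; q6-a>q9; q6-b>q10; q7-a>q7; q7-b>q8; q8-a>q9; q8-b>q10; q9-a>q11; q9-b>q12; q10-a>q13; q10-b>q14; q11-a>q11; q11-b>q12; q12-a>q13; q12-b>q14; q13-a>q15; q13-b>q16; q14-a>q17; q14-b>q14; q15-a>q15; q15-b>q16; q16-a>q17; q16-b>q14; q17-a>q18; q17-b>q16; q18-a>q18; q18-b>q16

Run two small machines in parallel and take their product. One (7 states) tracks the last 2 symbols read; the other (5 states) tracks the count of `b`s, saturating at 4. Each combined state is a pair, one component from each; accept when both components accept.
          a    b  
>  q0     q1   q2 
   q1     q3   q4 
   q2     q5   q6 
 * q3     q3   q4 
 * q4     q5   q6 
   q5     q7   q8 
   q6     q9  q10 
 * q7     q7   q8 
 * q8     q9  q10 
   q9    q11  q12 
   q10   q13  q14 
 * q11   q11  q12 
 * q12   q13  q14 
   q13   q15  q16 
   q14   q17  q14 
 * q15   q15  q16 
   q16   q17  q14 
   q17   q18  q16 
   q18   q18  q16 
(> = start, * = accepting)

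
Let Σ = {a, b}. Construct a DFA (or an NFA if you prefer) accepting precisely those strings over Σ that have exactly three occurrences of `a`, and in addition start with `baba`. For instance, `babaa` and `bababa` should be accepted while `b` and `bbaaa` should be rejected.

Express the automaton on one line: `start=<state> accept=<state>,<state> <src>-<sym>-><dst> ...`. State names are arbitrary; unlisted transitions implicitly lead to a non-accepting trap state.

start=S0 accept=S6 S0-a->S1 S0-b->S2 S1-a->S1 S1-b->S1 S2-a->S3 S2-b->S1 S3-a->S1 S3-b->S4 S4-a->S5 S4-b->S1 S5-a->S6 S5-b->S5 S6-a->S1 S6-b->S6

Run two small machines in parallel and take their product. The first has 5 states tracking the count of `a`s, saturating at 4; the second has 6 states tracking whether the input so far still matches the prefix `baba`. A product state is a pair (one from each), accepting exactly when both do. Minimizing collapses redundant product states.
With 7 states:
        a   b  
>  S0   S1  S2 
   S1   S1  S1 
   S2   S3  S1 
   S3   S1  S4 
   S4   S5  S1 
   S5   S6  S5 
 * S6   S1  S6 
(> = start, * = accepting)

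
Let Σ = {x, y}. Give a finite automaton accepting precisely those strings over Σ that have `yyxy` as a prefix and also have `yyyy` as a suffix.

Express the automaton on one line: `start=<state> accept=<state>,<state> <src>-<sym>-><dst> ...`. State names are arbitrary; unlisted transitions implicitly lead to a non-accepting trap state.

Run two small machines in parallel and take their product. The first has 6 states tracking whether the input so far still matches the prefix `yyxy`; the second has 5 states tracking how much of the suffix `yyyy` has currently been matched. A product state is a pair (one from each), accepting exactly when both do. Minimizing collapses redundant product states.
        x   y  
>  q0   q1  q2 
   q1   q1  q1 
   q2   q1  q3 
   q3   q4  q1 
   q4   q1  q5 
   q5   q6  q7 
   q6   q6  q5 
   q7   q6  q8 
   q8   q6  q9 
 * q9   q6  q9 
(> = start, * = accepting)

start=q0 accept=q9 q0-x->q1 q0-y->q2 q1-x->q1 q1-y->q1 q2-x->q1 q2-y->q3 q3-x->q4 q3-y->q1 q4-x->q1 q4-y->q5 q5-x->q6 q5-y->q7 q6-x->q6 q6-y->q5 q7-x->q6 q7-y->q8 q8-x->q6 q8-y->q9 q9-x->q6 q9-y->q9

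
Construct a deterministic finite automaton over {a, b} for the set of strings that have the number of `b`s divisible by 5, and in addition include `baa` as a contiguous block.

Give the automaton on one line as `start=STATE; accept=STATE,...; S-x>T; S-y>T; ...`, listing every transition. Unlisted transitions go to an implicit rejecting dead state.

Run two small machines in parallel and take their product. The first has 5 states tracking the count of `b`s modulo 5; the second has 4 states tracking whether and how much of `baa` has been seen. A product state is a pair (one from each), accepting exactly when both do.
With 16 states:
          a    b  
>  q0     q0   q1 
   q1     q2   q3 
   q2     q4   q3 
   q3     q5   q6 
   q4     q4   q7 
   q5     q7   q6 
   q6     q8   q9 
   q7     q7  q10 
   q8    q10   q9 
   q9    q11  q12 
   q10   q10  q13 
   q11   q13  q12 
   q12   q14   q1 
   q13   q13  q15 
   q14   q15   q1 
 * q15   q15   q4 
(> = start, * = accepting)

start=q0; accept=q15; q0-a>q0; q0-b>q1; q1-a>q2; q1-b>q3; q2-a>q4; q2-b>q3; q3-a>q5; q3-b>q6; q4-a>q4; q4-b>q7; q5-a>q7; q5-b>q6; q6-a>q8; q6-b>q9; q7-a>q7; q7-b>q10; q8-a>q10; q8-b>q9; q9-a>q11; q9-b>q12; q10-a>q10; q10-b>q13; q11-a>q13; q11-b>q12; q12-a>q14; q12-b>q1; q13-a>q13; q13-b>q15; q14-a>q15; q14-b>q1; q15-a>q15; q15-b>q4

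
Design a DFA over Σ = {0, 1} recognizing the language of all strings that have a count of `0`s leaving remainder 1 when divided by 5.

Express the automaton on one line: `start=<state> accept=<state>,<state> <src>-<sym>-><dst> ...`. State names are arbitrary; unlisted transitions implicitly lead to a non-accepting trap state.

Keep the running count of `0`s modulo 5: each `0` advances along the cycle A → B → C → D → E → A while other symbols loop. Accept at B.
With 5 states:
       0  1 
>  A   B  A 
 * B   C  B 
   C   D  C 
   D   E  D 
   E   A  E 
(> = start, * = accepting)

start=A accept=B A-0->B A-1->A B-0->C B-1->B C-0->D C-1->C D-0->E D-1->D E-0->A E-1->E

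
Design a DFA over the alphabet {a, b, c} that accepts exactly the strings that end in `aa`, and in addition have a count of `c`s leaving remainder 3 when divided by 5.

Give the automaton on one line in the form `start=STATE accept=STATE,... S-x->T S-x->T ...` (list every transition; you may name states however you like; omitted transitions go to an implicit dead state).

Run two small machines in parallel and take their product. One (3 states) tracks how much of the suffix `aa` has currently been matched; the other (5 states) tracks the count of `c`s modulo 5. Each combined state is a pair, one component from each; accept when both components accept. Equivalent product states are then merged.
With 7 states:
        a   b   c  
>  S0   S0  S0  S1 
   S1   S1  S1  S2 
   S2   S2  S2  S3 
   S3   S4  S3  S5 
   S4   S6  S3  S5 
   S5   S5  S5  S0 
 * S6   S6  S3  S5 
(> = start, * = accepting)

start=S0 accept=S6 S0-a->S0 S0-b->S0 S0-c->S1 S1-a->S1 S1-b->S1 S1-c->S2 S2-a->S2 S2-b->S2 S2-c->S3 S3-a->S4 S3-b->S3 S3-c->S5 S4-a->S6 S4-b->S3 S4-c->S5 S5-a->S5 S5-b->S5 S5-c->S0 S6-a->S6 S6-b->S3 S6-c->S5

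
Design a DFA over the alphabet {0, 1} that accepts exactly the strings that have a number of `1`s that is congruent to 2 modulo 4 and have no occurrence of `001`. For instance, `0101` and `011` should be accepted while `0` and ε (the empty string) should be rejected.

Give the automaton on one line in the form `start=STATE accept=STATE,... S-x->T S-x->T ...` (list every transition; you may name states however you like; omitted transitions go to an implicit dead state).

start=S0 accept=S5,S6,S8 S0-0->S1 S0-1->S2 S1-0->S3 S1-1->S2 S2-0->S4 S2-1->S5 S3-0->S3 S3-1->S3 S4-0->S3 S4-1->S5 S5-0->S6 S5-1->S7 S6-0->S8 S6-1->S7 S7-0->S9 S7-1->S0 S8-0->S8 S8-1->S3 S9-0->S3 S9-1->S0

Handle the two conditions separately and then intersect. The first has 4 states tracking the count of `1`s modulo 4; the second has 4 states tracking partial matches of the forbidden pattern `001`. A product state is a pair (one from each), accepting exactly when both do. Minimizing collapses redundant product states.
        0   1  
>  S0   S1  S2 
   S1   S3  S2 
   S2   S4  S5 
   S3   S3  S3 
   S4   S3  S5 
 * S5   S6  S7 
 * S6   S8  S7 
   S7   S9  S0 
 * S8   S8  S3 
   S9   S3  S0 
(> = start, * = accepting)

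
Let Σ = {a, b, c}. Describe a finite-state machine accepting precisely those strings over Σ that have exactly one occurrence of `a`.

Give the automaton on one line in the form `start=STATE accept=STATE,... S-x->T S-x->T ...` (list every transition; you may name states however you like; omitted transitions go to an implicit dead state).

Count `a`s, saturating at 2: state q0 means no `a` yet, q1 means one `a` seen, q2 means more than one. Each `a` increments (capped at q2); other symbols loop. Accept from {q1}.
        a   b   c  
>  q0   q1  q0  q0 
 * q1   q2  q1  q1 
   q2   q2  q2  q2 
(> = start, * = accepting)

start=q0 accept=q1 q0-a->q1 q0-b->q0 q0-c->q0 q1-a->q2 q1-b->q1 q1-c->q1 q2-a->q2 q2-b->q2 q2-c->q2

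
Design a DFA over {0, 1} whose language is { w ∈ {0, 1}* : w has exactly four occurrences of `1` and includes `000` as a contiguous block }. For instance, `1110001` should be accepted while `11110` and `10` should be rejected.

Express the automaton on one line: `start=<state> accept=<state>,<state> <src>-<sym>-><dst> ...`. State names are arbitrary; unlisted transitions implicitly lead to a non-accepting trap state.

start=S0 accept=S20 S0-0->S1 S0-1->S2 S1-0->S3 S1-1->S2 S2-0->S4 S2-1->S5 S3-0->S6 S3-1->S2 S4-0->S7 S4-1->S5 S5-0->S8 S5-1->S9 S6-0->S6 S6-1->S10 S7-0->S10 S7-1->S5 S8-0->S11 S8-1->S9 S9-0->S12 S9-1->S13 S10-0->S10 S10-1->S14 S11-0->S14 S11-1->S9 S12-0->S15 S12-1->S13 S13-0->S16 S13-1->S17 S14-0->S14 S14-1->S18 S15-0->S18 S15-1->S13 S16-0->S19 S16-1->S17 S17-0->S17 S17-1->S17 S18-0->S18 S18-1->S20 S19-0->S20 S19-1->S17 S20-0->S20 S20-1->S17

Run two small machines in parallel and take their product. One (6 states) tracks the count of `1`s, saturating at 5; the other (4 states) tracks whether and how much of `000` has been seen. Each combined state is a pair, one component from each; accept when both components accept. Minimizing collapses redundant product states.
          0    1  
>  S0     S1   S2 
   S1     S3   S2 
   S2     S4   S5 
   S3     S6   S2 
   S4     S7   S5 
   S5     S8   S9 
   S6     S6  S10 
   S7    S10   S5 
   S8    S11   S9 
   S9    S12  S13 
   S10   S10  S14 
   S11   S14   S9 
   S12   S15  S13 
   S13   S16  S17 
   S14   S14  S18 
   S15   S18  S13 
   S16   S19  S17 
   S17   S17  S17 
   S18   S18  S20 
   S19   S20  S17 
 * S20   S20  S17 
(> = start, * = accepting)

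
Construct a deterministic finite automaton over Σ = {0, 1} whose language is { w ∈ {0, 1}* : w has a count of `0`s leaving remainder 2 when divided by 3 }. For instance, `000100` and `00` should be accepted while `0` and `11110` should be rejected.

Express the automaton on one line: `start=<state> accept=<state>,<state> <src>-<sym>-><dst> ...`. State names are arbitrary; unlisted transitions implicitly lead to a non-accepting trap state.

Keep the running count of `0`s modulo 3: each `0` advances along the cycle q0 → q1 → q2 → q0 while other symbols loop. Accept at q2.
With 3 states:
        0   1  
>  q0   q1  q0 
   q1   q2  q1 
 * q2   q0  q2 
(> = start, * = accepting)

start=q0 accept=q2 q0-0->q1 q0-1->q0 q1-0->q2 q1-1->q1 q2-0->q0 q2-1->q2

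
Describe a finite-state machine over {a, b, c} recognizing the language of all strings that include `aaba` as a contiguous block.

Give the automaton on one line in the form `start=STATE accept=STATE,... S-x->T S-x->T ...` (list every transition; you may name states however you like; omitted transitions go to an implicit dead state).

States S0..S3 record the length of the longest prefix of `aaba` that matches the current input suffix. Reaching S4 means `aaba` has been seen, and we stay there forever. Accept from S4.
With 5 states:
        a   b   c  
>  S0   S1  S0  S0 
   S1   S2  S0  S0 
   S2   S2  S3  S0 
   S3   S4  S0  S0 
 * S4   S4  S4  S4 
(> = start, * = accepting)

start=S0 accept=S4 S0-a->S1 S0-b->S0 S0-c->S0 S1-a->S2 S1-b->S0 S1-c->S0 S2-a->S2 S2-b->S3 S2-c->S0 S3-a->S4 S3-b->S0 S3-c->S0 S4-a->S4 S4-b->S4 S4-c->S4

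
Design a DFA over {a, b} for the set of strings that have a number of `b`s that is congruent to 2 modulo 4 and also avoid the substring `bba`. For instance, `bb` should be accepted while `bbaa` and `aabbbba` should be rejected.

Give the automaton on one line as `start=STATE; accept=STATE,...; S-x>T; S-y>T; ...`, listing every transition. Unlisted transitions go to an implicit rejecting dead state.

start=q0; accept=q3,q4,q7; q0-a>q0; q0-b>q1; q1-a>q2; q1-b>q3; q2-a>q2; q2-b>q4; q3-a>q5; q3-b>q6; q4-a>q7; q4-b>q6; q5-a>q5; q5-b>q5; q6-a>q5; q6-b>q8; q7-a>q7; q7-b>q9; q8-a>q5; q8-b>q10; q9-a>q11; q9-b>q8; q10-a>q5; q10-b>q3; q11-a>q11; q11-b>q12; q12-a>q0; q12-b>q10

Run two small machines in parallel and take their product. The first has 4 states tracking the count of `b`s modulo 4; the second has 4 states tracking partial matches of the forbidden pattern `bba`. A product state is a pair (one from each), accepting exactly when both do. Minimizing collapses redundant product states.
With 13 states:
          a    b  
>  q0     q0   q1 
   q1     q2   q3 
   q2     q2   q4 
 * q3     q5   q6 
 * q4     q7   q6 
   q5     q5   q5 
   q6     q5   q8 
 * q7     q7   q9 
   q8     q5  q10 
   q9    q11   q8 
   q10    q5   q3 
   q11   q11  q12 
   q12    q0  q10 
(> = start, * = accepting)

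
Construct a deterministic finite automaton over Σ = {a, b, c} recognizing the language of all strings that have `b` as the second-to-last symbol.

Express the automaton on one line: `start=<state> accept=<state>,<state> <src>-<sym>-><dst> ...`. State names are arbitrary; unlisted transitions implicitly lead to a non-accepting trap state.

A DFA must remember the last 2 symbols (since which symbol is second-to-last isn't known until the input ends). Use one state per possible window of the last ≤2 symbols; accept from those whose window starts with `b`.
          a    b    c  
>  S0     S1   S2   S3 
   S1     S4   S5   S6 
   S2     S7   S8   S9 
   S3    S10  S11  S12 
   S4     S4   S5   S6 
   S5     S7   S8   S9 
   S6    S10  S11  S12 
 * S7     S4   S5   S6 
 * S8     S7   S8   S9 
 * S9    S10  S11  S12 
   S10    S4   S5   S6 
   S11    S7   S8   S9 
   S12   S10  S11  S12 
(> = start, * = accepting)

start=S0 accept=S7,S8,S9 S0-a->S1 S0-b->S2 S0-c->S3 S1-a->S4 S1-b->S5 S1-c->S6 S2-a->S7 S2-b->S8 S2-c->S9 S3-a->S10 S3-b->S11 S3-c->S12 S4-a->S4 S4-b->S5 S4-c->S6 S5-a->S7 S5-b->S8 S5-c->S9 S6-a->S10 S6-b->S11 S6-c->S12 S7-a->S4 S7-b->S5 S7-c->S6 S8-a->S7 S8-b->S8 S8-c->S9 S9-a->S10 S9-b->S11 S9-c->S12 S10-a->S4 S10-b->S5 S10-c->S6 S11-a->S7 S11-b->S8 S11-c->S9 S12-a->S10 S12-b->S11 S12-c->S12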